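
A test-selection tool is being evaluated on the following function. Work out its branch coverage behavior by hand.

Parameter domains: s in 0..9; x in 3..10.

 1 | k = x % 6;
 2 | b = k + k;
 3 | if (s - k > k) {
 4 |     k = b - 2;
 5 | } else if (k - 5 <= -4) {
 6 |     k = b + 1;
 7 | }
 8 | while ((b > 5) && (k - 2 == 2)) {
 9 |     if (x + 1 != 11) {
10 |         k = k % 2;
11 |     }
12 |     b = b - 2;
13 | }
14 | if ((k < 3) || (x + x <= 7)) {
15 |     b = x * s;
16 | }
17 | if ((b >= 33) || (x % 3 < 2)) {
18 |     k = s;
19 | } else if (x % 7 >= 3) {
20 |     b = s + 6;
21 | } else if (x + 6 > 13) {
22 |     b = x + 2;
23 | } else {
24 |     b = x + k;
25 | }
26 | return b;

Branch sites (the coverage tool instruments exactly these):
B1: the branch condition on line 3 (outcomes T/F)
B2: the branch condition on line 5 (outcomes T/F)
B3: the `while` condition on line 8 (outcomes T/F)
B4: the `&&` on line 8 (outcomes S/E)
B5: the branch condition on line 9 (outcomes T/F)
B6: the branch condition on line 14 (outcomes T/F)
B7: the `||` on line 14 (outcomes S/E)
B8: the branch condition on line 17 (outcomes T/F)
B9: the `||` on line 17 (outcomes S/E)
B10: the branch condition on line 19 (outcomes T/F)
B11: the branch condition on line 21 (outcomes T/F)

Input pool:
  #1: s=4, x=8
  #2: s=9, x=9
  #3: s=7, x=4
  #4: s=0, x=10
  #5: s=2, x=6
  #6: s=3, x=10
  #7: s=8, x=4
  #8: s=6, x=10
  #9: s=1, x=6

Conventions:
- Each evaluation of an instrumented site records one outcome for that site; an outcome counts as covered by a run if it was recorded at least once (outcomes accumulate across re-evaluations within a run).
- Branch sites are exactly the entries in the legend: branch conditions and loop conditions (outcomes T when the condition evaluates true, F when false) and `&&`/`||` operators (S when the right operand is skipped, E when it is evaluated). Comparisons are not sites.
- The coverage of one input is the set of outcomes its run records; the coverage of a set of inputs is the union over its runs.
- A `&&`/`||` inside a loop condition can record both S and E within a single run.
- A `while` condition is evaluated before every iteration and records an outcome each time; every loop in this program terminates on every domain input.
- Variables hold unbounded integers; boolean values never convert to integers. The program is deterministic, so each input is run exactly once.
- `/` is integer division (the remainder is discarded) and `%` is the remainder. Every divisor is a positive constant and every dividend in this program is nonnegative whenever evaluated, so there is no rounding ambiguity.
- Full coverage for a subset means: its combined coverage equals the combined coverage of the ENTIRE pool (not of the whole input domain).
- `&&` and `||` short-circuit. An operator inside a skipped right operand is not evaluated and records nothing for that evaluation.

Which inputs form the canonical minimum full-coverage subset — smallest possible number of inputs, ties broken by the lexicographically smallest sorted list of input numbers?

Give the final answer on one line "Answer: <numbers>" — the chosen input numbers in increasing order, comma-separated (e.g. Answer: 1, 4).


#1 (s=4, x=8) -> B1->F, B2->F, B4->S, B3->F, B7->S, B6->T, B9->E, B8->F, B10->F, B11->T; covered: B1=F, B2=F, B3=F, B4=S, B6=T, B7=S, B8=F, B9=E, B10=F, B11=T
#2 (s=9, x=9) -> B1->T, B4->E, B3->T, B5->T, B4->S, B3->F, B7->S, B6->T, B9->S, B8->T; covered: B1=T, B3=T, B3=F, B4=S, B4=E, B5=T, B6=T, B7=S, B8=T, B9=S
#3 (s=7, x=4) -> B1->F, B2->F, B4->E, B3->T, B5->T, B4->E, B3->F, B7->S, B6->T, B9->E, B8->T; covered: B1=F, B2=F, B3=T, B3=F, B4=E, B5=T, B6=T, B7=S, B8=T, B9=E
#4 (s=0, x=10) -> B1->F, B2->F, B4->E, B3->T, B5->F, B4->E, B3->T, B5->F, B4->S, B3->F, B7->E, B6->F, B9->E, B8->T; covered: B1=F, B2=F, B3=T, B3=F, B4=S, B4=E, B5=F, B6=F, B7=E, B8=T, B9=E
#5 (s=2, x=6) -> B1->T, B4->S, B3->F, B7->S, B6->T, B9->E, B8->T; covered: B1=T, B3=F, B4=S, B6=T, B7=S, B8=T, B9=E
#6 (s=3, x=10) -> B1->F, B2->F, B4->E, B3->T, B5->F, B4->E, B3->T, B5->F, B4->S, B3->F, B7->E, B6->F, B9->E, B8->T; covered: B1=F, B2=F, B3=T, B3=F, B4=S, B4=E, B5=F, B6=F, B7=E, B8=T, B9=E
#7 (s=8, x=4) -> B1->F, B2->F, B4->E, B3->T, B5->T, B4->E, B3->F, B7->S, B6->T, B9->E, B8->T; covered: B1=F, B2=F, B3=T, B3=F, B4=E, B5=T, B6=T, B7=S, B8=T, B9=E
#8 (s=6, x=10) -> B1->F, B2->F, B4->E, B3->T, B5->F, B4->E, B3->T, B5->F, B4->S, B3->F, B7->E, B6->F, B9->E, B8->T; covered: B1=F, B2=F, B3=T, B3=F, B4=S, B4=E, B5=F, B6=F, B7=E, B8=T, B9=E
#9 (s=1, x=6) -> B1->T, B4->S, B3->F, B7->S, B6->T, B9->E, B8->T; covered: B1=T, B3=F, B4=S, B6=T, B7=S, B8=T, B9=E
pool-wide coverage (19 outcomes): B1=T, B1=F, B2=F, B3=T, B3=F, B4=S, B4=E, B5=T, B5=F, B6=T, B6=F, B7=S, B7=E, B8=T, B8=F, B9=S, B9=E, B10=F, B11=T
checked all size-1 subsets: none covers 19 outcomes (max 11/19)
checked all size-2 subsets: none covers 19 outcomes (max 16/19)
size 3: inputs {1, 2, 4} cover all 19 outcomes, and no lexicographically smaller subset of this size does
Answer: 1, 2, 4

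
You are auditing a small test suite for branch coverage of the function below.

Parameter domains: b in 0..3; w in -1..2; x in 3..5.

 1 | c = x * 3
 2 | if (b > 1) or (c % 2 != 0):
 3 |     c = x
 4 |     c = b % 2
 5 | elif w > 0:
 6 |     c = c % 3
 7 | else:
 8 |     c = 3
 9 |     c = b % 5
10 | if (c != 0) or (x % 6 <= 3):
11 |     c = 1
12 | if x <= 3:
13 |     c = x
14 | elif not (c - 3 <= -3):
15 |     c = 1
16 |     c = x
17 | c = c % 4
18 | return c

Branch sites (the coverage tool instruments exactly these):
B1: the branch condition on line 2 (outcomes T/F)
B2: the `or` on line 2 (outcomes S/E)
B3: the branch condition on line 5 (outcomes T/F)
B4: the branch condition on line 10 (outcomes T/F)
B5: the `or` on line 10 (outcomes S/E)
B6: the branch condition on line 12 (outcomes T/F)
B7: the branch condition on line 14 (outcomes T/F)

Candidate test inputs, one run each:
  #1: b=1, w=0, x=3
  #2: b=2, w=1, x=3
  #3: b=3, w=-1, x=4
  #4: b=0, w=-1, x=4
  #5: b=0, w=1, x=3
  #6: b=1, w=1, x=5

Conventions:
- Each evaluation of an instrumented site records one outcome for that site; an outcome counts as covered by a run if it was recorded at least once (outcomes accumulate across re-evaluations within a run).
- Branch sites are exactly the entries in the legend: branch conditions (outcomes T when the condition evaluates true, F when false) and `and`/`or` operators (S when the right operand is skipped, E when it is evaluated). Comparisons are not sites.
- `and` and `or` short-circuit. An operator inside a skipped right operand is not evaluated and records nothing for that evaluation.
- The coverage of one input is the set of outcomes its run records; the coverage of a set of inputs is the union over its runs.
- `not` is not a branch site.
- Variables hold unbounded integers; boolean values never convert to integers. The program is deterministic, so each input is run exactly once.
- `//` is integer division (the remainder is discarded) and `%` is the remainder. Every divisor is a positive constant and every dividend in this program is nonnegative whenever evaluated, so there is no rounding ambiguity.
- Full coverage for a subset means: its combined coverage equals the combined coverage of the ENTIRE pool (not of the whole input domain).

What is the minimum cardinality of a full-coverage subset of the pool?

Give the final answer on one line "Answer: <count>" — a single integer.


#1 (b=1, w=0, x=3) -> covered: B1=T, B2=E, B4=T, B5=S, B6=T
#2 (b=2, w=1, x=3) -> covered: B1=T, B2=S, B4=T, B5=E, B6=T
#3 (b=3, w=-1, x=4) -> covered: B1=T, B2=S, B4=T, B5=S, B6=F, B7=T
#4 (b=0, w=-1, x=4) -> covered: B1=F, B2=E, B3=F, B4=F, B5=E, B6=F, B7=F
#5 (b=0, w=1, x=3) -> covered: B1=T, B2=E, B4=T, B5=E, B6=T
#6 (b=1, w=1, x=5) -> covered: B1=T, B2=E, B4=T, B5=S, B6=F, B7=T
pool-wide coverage (13 outcomes): B1=T, B1=F, B2=S, B2=E, B3=F, B4=T, B4=F, B5=S, B5=E, B6=T, B6=F, B7=T, B7=F
no size-1 subset reaches all 13 outcomes (best union: 7/13)
no size-2 subset reaches all 13 outcomes (best union: 12/13)
at size 3, {1, 3, 4} reaches all 13 outcomes; every lexicographically earlier size-3 subset fails
Answer: 3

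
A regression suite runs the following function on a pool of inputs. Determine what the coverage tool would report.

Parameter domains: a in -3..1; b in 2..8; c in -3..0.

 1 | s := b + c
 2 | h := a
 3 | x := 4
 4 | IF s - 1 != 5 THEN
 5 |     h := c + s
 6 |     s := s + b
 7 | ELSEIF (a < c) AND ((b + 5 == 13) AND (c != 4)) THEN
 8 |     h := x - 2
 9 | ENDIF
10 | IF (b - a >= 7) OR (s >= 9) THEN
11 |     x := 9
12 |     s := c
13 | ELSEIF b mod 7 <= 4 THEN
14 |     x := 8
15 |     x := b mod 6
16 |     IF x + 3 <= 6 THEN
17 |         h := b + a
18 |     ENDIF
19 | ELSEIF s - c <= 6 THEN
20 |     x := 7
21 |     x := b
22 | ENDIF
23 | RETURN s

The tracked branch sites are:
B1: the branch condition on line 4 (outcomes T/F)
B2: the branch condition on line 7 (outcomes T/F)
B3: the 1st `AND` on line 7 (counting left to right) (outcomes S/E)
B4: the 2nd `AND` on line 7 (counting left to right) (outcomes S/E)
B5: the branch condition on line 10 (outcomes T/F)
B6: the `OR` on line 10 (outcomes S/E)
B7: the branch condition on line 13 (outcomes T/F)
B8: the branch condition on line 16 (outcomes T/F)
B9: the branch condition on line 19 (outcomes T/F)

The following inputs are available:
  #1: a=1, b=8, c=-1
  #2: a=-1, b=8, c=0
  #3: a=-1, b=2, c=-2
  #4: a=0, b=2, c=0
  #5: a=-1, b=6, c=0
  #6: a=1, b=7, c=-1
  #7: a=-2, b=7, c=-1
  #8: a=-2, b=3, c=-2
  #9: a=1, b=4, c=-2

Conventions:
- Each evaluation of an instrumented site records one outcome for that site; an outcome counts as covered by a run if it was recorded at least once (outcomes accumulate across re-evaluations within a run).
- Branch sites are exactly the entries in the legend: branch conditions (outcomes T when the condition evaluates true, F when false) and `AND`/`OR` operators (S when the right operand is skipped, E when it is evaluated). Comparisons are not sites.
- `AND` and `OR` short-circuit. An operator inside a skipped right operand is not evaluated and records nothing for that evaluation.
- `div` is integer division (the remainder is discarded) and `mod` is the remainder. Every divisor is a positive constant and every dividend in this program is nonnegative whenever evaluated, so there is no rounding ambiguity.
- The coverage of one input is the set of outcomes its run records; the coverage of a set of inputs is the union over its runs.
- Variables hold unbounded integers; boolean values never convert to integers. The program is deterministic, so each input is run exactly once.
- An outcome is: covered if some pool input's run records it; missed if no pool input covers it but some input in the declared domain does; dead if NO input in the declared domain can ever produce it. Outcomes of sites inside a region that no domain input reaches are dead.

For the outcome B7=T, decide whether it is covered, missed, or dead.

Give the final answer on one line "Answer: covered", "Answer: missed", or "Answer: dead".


B7=T is recorded by pool input(s) 3, 4, 6, 8, 9 -> covered
Answer: covered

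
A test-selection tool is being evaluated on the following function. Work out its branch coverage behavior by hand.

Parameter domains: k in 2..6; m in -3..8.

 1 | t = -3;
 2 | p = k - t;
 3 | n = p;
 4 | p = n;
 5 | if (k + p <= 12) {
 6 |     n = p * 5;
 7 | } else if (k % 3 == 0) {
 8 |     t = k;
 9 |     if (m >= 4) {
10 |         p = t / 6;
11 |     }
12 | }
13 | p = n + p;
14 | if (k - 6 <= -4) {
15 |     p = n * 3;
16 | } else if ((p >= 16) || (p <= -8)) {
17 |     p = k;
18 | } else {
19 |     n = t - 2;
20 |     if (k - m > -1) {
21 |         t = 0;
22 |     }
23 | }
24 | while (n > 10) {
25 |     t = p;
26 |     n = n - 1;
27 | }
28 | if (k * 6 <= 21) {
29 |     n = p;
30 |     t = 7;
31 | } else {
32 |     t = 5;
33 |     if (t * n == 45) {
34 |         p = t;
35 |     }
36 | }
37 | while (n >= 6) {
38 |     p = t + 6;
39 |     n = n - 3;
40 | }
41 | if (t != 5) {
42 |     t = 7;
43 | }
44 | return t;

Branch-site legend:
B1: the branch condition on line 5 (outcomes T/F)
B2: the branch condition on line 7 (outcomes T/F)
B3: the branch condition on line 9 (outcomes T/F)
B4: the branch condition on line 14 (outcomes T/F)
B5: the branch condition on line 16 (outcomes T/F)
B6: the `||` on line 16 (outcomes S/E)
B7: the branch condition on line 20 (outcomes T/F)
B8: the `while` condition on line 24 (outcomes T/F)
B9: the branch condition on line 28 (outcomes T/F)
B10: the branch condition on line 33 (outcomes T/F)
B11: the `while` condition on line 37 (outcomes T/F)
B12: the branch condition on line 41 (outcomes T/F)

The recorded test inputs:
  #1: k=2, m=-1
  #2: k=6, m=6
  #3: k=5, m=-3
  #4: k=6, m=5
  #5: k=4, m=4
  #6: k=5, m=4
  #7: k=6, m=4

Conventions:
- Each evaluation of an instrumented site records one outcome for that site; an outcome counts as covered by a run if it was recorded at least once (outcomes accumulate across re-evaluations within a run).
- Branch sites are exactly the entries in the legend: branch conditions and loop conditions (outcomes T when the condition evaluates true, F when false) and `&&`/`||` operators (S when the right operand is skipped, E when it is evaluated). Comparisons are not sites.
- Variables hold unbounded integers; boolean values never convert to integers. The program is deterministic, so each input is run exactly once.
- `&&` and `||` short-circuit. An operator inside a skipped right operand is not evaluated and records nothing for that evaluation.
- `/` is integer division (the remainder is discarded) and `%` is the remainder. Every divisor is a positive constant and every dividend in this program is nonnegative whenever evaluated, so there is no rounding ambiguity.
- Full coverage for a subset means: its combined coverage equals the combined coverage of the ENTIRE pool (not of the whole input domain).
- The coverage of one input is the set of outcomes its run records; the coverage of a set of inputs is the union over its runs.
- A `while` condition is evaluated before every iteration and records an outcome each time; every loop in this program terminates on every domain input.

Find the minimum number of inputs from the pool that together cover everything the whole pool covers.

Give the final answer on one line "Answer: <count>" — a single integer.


input #1 (k=2, m=-1): covers B1=T, B4=T, B8=T, B8=F, B9=T, B11=T, B11=F, B12=T
input #2 (k=6, m=6): covers B1=F, B2=T, B3=T, B4=F, B5=F, B6=E, B7=T, B8=F, B9=F, B10=F, B11=F, B12=F
input #3 (k=5, m=-3): covers B1=F, B2=F, B4=F, B5=T, B6=S, B8=F, B9=F, B10=F, B11=T, B11=F, B12=F
input #4 (k=6, m=5): covers B1=F, B2=T, B3=T, B4=F, B5=F, B6=E, B7=T, B8=F, B9=F, B10=F, B11=F, B12=F
input #5 (k=4, m=4): covers B1=T, B4=F, B5=T, B6=S, B8=T, B8=F, B9=F, B10=F, B11=T, B11=F, B12=F
input #6 (k=5, m=4): covers B1=F, B2=F, B4=F, B5=T, B6=S, B8=F, B9=F, B10=F, B11=T, B11=F, B12=F
input #7 (k=6, m=4): covers B1=F, B2=T, B3=T, B4=F, B5=F, B6=E, B7=T, B8=F, B9=F, B10=F, B11=F, B12=F
pool-wide coverage (21 outcomes): B1=T, B1=F, B2=T, B2=F, B3=T, B4=T, B4=F, B5=T, B5=F, B6=S, B6=E, B7=T, B8=T, B8=F, B9=T, B9=F, B10=F, B11=T, B11=F, B12=T, B12=F
size 1 is not enough: best union over all size-1 subsets is 12/21
size 2 is not enough: best union over all size-2 subsets is 18/21
inputs {1, 2, 3} (size 3) cover everything; no size-3 subset with a lexicographically smaller index list covers all 21
Answer: 3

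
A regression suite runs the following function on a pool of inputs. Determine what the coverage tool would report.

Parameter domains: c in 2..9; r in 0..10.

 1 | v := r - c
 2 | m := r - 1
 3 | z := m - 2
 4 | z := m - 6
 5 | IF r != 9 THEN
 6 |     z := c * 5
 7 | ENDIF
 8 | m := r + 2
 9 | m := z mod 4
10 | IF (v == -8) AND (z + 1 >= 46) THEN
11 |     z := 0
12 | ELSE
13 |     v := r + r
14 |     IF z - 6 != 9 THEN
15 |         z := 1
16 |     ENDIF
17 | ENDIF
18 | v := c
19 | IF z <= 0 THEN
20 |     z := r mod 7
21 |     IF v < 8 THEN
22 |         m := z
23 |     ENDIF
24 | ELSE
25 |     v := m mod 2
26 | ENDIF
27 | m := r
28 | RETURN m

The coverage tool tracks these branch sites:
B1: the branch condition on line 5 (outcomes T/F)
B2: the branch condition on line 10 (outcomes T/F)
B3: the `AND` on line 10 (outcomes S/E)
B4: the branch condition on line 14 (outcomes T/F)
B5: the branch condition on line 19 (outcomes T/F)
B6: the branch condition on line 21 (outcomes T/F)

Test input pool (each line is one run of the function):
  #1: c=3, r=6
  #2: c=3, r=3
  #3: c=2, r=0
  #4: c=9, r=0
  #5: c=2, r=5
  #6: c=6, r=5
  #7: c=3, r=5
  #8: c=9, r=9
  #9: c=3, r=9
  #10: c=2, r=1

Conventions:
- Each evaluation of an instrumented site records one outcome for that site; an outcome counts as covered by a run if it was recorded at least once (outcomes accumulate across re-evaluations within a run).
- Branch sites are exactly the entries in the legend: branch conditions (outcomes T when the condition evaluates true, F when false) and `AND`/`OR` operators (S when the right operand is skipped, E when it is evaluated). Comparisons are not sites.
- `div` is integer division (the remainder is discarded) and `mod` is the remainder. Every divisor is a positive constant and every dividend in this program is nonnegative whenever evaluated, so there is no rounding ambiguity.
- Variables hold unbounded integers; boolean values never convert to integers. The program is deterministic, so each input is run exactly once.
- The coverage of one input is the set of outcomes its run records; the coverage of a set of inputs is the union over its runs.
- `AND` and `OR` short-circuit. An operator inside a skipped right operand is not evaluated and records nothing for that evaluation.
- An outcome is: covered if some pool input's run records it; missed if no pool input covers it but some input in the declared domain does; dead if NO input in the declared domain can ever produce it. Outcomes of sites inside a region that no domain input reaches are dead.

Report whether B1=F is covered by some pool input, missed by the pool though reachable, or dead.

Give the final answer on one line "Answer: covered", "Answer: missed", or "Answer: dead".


B1=F is recorded by pool input(s) 8, 9 -> covered
Answer: covered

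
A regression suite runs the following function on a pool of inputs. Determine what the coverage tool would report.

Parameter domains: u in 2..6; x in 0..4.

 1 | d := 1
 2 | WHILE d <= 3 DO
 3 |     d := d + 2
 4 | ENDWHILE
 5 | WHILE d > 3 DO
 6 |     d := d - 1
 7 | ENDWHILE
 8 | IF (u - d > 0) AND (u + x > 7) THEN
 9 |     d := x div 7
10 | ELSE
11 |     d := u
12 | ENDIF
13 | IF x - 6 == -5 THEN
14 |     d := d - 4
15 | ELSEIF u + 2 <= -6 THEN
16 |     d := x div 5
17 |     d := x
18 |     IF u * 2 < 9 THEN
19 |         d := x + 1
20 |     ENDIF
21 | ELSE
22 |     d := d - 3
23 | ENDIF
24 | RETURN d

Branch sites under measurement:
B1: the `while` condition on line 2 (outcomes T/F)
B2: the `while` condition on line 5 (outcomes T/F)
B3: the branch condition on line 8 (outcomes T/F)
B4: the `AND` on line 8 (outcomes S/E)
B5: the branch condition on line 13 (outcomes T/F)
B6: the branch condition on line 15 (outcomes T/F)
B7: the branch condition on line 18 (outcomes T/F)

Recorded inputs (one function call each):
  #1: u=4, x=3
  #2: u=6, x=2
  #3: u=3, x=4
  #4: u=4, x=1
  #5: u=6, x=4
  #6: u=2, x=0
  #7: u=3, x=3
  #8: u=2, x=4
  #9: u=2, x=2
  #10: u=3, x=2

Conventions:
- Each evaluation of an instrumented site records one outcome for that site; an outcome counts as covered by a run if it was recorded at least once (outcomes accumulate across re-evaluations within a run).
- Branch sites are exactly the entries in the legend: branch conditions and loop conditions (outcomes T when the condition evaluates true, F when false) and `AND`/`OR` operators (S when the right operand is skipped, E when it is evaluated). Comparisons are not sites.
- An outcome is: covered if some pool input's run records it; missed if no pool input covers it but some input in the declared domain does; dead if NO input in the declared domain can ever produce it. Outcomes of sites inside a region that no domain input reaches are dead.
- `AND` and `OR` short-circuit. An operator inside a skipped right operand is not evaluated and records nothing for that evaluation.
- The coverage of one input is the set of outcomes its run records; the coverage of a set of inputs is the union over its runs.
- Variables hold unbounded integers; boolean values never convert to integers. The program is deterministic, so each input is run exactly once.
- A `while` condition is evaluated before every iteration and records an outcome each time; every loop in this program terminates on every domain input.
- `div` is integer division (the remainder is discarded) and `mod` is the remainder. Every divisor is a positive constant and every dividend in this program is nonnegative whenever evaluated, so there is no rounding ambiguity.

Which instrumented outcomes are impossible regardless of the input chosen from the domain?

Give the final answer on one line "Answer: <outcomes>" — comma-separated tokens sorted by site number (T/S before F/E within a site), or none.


running all 25 domain inputs and tallying outcomes:
  B6=T: unreachable across the whole domain -> dead
  B7=T: unreachable across the whole domain -> dead
  B7=F: unreachable across the whole domain -> dead
  reachable outcomes have witnesses, e.g. B1=T (e.g. u=2, x=0), B1=F (e.g. u=2, x=0), B2=T (e.g. u=2, x=0), B2=F (e.g. u=2, x=0)
Answer: B6=T, B7=T, B7=F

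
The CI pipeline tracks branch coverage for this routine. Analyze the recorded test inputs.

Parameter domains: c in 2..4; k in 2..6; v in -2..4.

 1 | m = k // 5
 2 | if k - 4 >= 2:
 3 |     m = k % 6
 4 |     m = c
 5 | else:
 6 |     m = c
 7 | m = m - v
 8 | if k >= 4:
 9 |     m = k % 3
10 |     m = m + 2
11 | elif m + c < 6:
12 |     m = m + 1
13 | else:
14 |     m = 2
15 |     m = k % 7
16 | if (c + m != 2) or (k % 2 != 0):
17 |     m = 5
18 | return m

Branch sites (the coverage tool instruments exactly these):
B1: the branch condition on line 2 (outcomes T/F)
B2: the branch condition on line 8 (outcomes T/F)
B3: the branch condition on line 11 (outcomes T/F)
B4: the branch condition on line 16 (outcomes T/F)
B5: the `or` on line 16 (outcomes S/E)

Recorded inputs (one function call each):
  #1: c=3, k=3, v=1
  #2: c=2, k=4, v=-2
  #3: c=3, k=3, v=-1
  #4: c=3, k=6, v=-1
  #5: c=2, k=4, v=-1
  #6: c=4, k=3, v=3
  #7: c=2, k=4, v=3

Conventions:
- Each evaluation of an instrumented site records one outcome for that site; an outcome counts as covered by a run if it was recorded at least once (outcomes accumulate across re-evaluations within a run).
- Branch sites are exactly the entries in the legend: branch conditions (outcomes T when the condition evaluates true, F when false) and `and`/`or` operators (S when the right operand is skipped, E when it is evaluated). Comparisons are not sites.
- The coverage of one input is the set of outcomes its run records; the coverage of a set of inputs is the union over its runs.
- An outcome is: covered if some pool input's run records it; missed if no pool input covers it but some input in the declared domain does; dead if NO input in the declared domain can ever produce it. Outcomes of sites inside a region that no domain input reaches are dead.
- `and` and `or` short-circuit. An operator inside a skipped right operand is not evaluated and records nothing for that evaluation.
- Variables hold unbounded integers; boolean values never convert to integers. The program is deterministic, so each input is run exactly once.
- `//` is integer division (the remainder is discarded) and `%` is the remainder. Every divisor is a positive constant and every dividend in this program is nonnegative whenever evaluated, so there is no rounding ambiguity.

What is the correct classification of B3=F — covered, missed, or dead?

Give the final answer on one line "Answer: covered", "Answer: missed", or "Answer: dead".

B3=F is recorded by pool input(s) 3 -> covered

Answer: covered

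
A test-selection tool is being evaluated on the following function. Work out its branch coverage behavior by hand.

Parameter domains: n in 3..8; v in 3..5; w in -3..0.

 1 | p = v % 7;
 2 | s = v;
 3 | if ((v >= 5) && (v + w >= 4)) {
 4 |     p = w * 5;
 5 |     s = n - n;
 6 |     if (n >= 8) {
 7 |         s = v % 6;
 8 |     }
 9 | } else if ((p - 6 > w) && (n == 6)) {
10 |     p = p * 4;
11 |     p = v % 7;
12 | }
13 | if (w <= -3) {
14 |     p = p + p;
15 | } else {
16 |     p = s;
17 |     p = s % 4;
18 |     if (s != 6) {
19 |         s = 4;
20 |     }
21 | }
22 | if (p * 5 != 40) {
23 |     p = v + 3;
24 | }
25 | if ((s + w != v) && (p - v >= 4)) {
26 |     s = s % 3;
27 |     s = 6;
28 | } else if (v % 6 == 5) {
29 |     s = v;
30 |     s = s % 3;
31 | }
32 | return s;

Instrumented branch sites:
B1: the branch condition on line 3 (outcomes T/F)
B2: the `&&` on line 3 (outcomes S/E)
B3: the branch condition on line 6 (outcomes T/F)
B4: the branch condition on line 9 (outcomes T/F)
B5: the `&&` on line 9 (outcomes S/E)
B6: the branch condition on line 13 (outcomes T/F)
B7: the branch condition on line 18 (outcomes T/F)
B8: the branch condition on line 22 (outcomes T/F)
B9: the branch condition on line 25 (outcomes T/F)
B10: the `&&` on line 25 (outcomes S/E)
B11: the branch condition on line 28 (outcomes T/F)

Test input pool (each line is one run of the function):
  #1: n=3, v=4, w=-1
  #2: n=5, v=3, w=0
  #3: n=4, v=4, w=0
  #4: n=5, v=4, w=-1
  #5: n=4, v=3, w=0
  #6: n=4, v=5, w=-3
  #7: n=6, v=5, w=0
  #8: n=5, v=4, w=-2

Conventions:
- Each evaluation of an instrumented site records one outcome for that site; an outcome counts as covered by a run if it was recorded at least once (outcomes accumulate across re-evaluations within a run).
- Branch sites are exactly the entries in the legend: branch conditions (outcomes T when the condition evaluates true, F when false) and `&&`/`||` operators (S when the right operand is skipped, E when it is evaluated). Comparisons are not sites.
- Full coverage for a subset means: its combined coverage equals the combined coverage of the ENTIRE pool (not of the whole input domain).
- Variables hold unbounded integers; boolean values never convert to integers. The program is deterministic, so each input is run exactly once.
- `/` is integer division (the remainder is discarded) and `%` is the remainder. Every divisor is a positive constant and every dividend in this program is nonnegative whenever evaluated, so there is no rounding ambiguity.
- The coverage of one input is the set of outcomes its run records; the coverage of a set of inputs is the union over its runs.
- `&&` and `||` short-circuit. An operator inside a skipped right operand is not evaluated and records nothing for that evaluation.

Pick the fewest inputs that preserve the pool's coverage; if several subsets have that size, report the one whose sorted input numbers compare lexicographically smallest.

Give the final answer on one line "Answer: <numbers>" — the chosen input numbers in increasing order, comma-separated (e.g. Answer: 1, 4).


input #1, n=3, v=4, w=-1: events B2->S, B1->F, B5->S, B4->F, B6->F, B7->T, B8->T, B10->E, B9->F, B11->F; outcomes B1=F, B2=S, B4=F, B5=S, B6=F, B7=T, B8=T, B9=F, B10=E, B11=F
input #2, n=5, v=3, w=0: events B2->S, B1->F, B5->S, B4->F, B6->F, B7->T, B8->T, B10->E, B9->F, B11->F; outcomes B1=F, B2=S, B4=F, B5=S, B6=F, B7=T, B8=T, B9=F, B10=E, B11=F
input #3, n=4, v=4, w=0: events B2->S, B1->F, B5->S, B4->F, B6->F, B7->T, B8->T, B10->S, B9->F, B11->F; outcomes B1=F, B2=S, B4=F, B5=S, B6=F, B7=T, B8=T, B9=F, B10=S, B11=F
input #4, n=5, v=4, w=-1: events B2->S, B1->F, B5->S, B4->F, B6->F, B7->T, B8->T, B10->E, B9->F, B11->F; outcomes B1=F, B2=S, B4=F, B5=S, B6=F, B7=T, B8=T, B9=F, B10=E, B11=F
input #5, n=4, v=3, w=0: events B2->S, B1->F, B5->S, B4->F, B6->F, B7->T, B8->T, B10->E, B9->F, B11->F; outcomes B1=F, B2=S, B4=F, B5=S, B6=F, B7=T, B8=T, B9=F, B10=E, B11=F
input #6, n=4, v=5, w=-3: events B2->E, B1->F, B5->E, B4->F, B6->T, B8->T, B10->E, B9->F, B11->T; outcomes B1=F, B2=E, B4=F, B5=E, B6=T, B8=T, B9=F, B10=E, B11=T
input #7, n=6, v=5, w=0: events B2->E, B1->T, B3->F, B6->F, B7->T, B8->T, B10->E, B9->F, B11->T; outcomes B1=T, B2=E, B3=F, B6=F, B7=T, B8=T, B9=F, B10=E, B11=T
input #8, n=5, v=4, w=-2: events B2->S, B1->F, B5->S, B4->F, B6->F, B7->T, B8->T, B10->E, B9->F, B11->F; outcomes B1=F, B2=S, B4=F, B5=S, B6=F, B7=T, B8=T, B9=F, B10=E, B11=F
the full pool covers 17 outcomes: B1=T, B1=F, B2=S, B2=E, B3=F, B4=F, B5=S, B5=E, B6=T, B6=F, B7=T, B8=T, B9=F, B10=S, B10=E, B11=T, B11=F
every size-1 subset falls short of the 17 outcomes (best: 10/17)
every size-2 subset falls short of the 17 outcomes (best: 15/17)
size 3: inputs {3, 6, 7} cover all 17 outcomes, and no lexicographically smaller subset of this size does
Answer: 3, 6, 7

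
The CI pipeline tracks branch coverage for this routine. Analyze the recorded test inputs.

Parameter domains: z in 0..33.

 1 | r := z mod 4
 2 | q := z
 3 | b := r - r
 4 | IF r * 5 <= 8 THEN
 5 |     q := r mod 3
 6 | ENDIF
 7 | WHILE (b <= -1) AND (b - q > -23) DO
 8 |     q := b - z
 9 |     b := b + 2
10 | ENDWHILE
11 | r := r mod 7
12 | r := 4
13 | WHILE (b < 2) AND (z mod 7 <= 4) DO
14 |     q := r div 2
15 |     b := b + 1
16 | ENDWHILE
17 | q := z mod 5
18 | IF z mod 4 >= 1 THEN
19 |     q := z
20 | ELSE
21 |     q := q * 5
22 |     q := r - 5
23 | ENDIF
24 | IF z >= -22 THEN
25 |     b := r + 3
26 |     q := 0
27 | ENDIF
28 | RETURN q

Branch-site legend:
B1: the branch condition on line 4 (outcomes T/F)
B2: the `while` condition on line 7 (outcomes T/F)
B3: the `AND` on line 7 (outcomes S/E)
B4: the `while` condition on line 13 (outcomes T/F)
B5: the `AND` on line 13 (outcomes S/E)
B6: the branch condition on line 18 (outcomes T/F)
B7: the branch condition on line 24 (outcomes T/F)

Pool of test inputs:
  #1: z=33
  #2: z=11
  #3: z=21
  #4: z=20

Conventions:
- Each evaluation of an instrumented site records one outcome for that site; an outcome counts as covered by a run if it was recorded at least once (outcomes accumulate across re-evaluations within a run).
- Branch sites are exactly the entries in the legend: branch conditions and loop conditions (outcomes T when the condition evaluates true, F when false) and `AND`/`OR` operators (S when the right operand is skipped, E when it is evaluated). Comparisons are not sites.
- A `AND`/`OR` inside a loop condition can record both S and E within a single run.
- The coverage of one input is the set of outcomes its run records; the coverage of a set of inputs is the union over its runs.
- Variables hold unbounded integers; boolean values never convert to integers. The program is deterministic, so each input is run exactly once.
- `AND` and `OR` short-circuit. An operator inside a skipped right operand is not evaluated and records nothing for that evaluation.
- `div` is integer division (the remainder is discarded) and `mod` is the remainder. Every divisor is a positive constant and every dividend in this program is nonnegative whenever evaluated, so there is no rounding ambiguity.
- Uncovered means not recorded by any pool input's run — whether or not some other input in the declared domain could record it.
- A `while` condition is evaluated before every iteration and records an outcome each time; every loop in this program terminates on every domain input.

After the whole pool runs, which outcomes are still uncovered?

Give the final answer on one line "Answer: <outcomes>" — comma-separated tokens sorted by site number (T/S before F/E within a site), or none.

#1 (z=33) -> covered: B1=T, B2=F, B3=S, B4=F, B5=E, B6=T, B7=T
#2 (z=11) -> covered: B1=F, B2=F, B3=S, B4=T, B4=F, B5=S, B5=E, B6=T, B7=T
#3 (z=21) -> covered: B1=T, B2=F, B3=S, B4=T, B4=F, B5=S, B5=E, B6=T, B7=T
#4 (z=20) -> covered: B1=T, B2=F, B3=S, B4=F, B5=E, B6=F, B7=T
union over the pool: B1=T, B1=F, B2=F, B3=S, B4=T, B4=F, B5=S, B5=E, B6=T, B6=F, B7=T
uncovered (3 of 14): B2=T, B3=E, B7=F

Answer: B2=T, B3=E, B7=F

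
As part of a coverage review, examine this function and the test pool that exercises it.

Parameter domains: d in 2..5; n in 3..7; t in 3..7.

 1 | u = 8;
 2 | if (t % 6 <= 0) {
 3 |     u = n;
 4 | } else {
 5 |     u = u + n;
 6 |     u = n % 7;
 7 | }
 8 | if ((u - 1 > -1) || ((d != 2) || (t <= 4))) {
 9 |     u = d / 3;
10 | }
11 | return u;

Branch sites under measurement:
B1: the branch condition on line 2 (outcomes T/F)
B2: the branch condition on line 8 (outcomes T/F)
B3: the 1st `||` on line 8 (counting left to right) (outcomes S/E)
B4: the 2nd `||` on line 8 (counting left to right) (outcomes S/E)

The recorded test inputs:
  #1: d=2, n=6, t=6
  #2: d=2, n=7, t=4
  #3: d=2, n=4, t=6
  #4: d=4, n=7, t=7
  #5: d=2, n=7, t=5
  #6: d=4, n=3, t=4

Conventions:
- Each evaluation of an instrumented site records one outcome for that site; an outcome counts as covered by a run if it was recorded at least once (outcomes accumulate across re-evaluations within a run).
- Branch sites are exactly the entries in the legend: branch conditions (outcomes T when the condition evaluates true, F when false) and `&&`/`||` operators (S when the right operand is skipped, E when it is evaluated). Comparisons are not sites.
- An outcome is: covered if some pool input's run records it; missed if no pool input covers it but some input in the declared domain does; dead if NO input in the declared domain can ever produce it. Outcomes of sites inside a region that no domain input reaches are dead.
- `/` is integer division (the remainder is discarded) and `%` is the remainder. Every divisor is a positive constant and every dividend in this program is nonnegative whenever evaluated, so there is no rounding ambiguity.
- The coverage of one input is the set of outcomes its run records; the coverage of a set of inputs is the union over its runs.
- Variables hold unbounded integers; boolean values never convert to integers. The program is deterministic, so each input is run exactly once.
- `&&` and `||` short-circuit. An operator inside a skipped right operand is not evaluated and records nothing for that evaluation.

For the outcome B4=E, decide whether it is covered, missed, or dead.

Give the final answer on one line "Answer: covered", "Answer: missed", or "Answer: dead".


B4=E is recorded by pool input(s) 2, 5 -> covered
Answer: covered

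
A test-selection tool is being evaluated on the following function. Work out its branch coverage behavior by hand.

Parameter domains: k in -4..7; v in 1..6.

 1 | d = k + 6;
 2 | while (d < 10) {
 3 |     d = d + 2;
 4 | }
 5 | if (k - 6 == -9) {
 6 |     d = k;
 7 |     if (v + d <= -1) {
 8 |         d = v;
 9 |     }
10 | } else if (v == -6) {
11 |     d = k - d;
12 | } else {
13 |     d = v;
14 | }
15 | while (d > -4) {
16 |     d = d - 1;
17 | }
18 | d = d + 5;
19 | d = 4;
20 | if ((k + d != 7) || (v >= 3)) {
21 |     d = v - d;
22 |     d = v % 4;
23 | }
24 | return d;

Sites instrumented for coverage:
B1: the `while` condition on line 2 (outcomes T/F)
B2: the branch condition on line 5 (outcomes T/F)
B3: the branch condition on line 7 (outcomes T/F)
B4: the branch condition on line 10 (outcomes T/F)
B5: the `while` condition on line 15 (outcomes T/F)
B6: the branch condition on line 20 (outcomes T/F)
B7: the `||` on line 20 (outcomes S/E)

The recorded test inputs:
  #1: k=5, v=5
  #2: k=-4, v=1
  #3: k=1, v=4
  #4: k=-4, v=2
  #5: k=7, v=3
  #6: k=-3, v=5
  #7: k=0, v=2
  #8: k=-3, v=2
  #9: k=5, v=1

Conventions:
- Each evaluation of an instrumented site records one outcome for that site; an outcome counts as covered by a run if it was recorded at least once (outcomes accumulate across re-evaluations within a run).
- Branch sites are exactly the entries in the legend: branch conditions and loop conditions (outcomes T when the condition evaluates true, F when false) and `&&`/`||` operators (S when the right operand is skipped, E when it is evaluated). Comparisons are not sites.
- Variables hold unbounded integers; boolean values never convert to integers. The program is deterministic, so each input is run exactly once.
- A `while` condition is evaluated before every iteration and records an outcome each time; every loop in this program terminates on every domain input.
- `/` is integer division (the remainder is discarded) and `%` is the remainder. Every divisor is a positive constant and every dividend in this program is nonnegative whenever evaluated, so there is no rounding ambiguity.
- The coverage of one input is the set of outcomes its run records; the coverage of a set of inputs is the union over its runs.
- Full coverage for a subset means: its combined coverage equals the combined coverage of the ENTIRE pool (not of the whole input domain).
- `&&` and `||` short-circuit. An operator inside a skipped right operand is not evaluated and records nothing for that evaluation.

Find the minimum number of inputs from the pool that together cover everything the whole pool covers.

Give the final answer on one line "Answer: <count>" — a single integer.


input #1 (k=5, v=5): events B1->F, B2->F, B4->F, B5->T, B5->T, B5->T, B5->T, B5->T, B5->T, B5->T, B5->T, B5->T, B5->F, B7->S, ...; covers B1=F, B2=F, B4=F, B5=T, B5=F, B6=T, B7=S
input #2 (k=-4, v=1): events B1->T, B1->T, B1->T, B1->T, B1->F, B2->F, B4->F, B5->T, B5->T, B5->T, B5->T, B5->T, B5->F, B7->S, ...; covers B1=T, B1=F, B2=F, B4=F, B5=T, B5=F, B6=T, B7=S
input #3 (k=1, v=4): events B1->T, B1->T, B1->F, B2->F, B4->F, B5->T, B5->T, B5->T, B5->T, B5->T, B5->T, B5->T, B5->T, B5->F, ...; covers B1=T, B1=F, B2=F, B4=F, B5=T, B5=F, B6=T, B7=S
input #4 (k=-4, v=2): events B1->T, B1->T, B1->T, B1->T, B1->F, B2->F, B4->F, B5->T, B5->T, B5->T, B5->T, B5->T, B5->T, B5->F, ...; covers B1=T, B1=F, B2=F, B4=F, B5=T, B5=F, B6=T, B7=S
input #5 (k=7, v=3): events B1->F, B2->F, B4->F, B5->T, B5->T, B5->T, B5->T, B5->T, B5->T, B5->T, B5->F, B7->S, B6->T; covers B1=F, B2=F, B4=F, B5=T, B5=F, B6=T, B7=S
input #6 (k=-3, v=5): events B1->T, B1->T, B1->T, B1->T, B1->F, B2->T, B3->F, B5->T, B5->F, B7->S, B6->T; covers B1=T, B1=F, B2=T, B3=F, B5=T, B5=F, B6=T, B7=S
input #7 (k=0, v=2): events B1->T, B1->T, B1->F, B2->F, B4->F, B5->T, B5->T, B5->T, B5->T, B5->T, B5->T, B5->F, B7->S, B6->T; covers B1=T, B1=F, B2=F, B4=F, B5=T, B5=F, B6=T, B7=S
input #8 (k=-3, v=2): events B1->T, B1->T, B1->T, B1->T, B1->F, B2->T, B3->T, B5->T, B5->T, B5->T, B5->T, B5->T, B5->T, B5->F, ...; covers B1=T, B1=F, B2=T, B3=T, B5=T, B5=F, B6=T, B7=S
input #9 (k=5, v=1): events B1->F, B2->F, B4->F, B5->T, B5->T, B5->T, B5->T, B5->T, B5->F, B7->S, B6->T; covers B1=F, B2=F, B4=F, B5=T, B5=F, B6=T, B7=S
union over all inputs: B1=T, B1=F, B2=T, B2=F, B3=T, B3=F, B4=F, B5=T, B5=F, B6=T, B7=S (11 outcomes)
every size-1 subset falls short of the 11 outcomes (best: 8/11)
every size-2 subset falls short of the 11 outcomes (best: 10/11)
the canonical winner is {1, 6, 8}: size 3, full 11-outcome coverage, earliest index list among size-3 covers
Answer: 3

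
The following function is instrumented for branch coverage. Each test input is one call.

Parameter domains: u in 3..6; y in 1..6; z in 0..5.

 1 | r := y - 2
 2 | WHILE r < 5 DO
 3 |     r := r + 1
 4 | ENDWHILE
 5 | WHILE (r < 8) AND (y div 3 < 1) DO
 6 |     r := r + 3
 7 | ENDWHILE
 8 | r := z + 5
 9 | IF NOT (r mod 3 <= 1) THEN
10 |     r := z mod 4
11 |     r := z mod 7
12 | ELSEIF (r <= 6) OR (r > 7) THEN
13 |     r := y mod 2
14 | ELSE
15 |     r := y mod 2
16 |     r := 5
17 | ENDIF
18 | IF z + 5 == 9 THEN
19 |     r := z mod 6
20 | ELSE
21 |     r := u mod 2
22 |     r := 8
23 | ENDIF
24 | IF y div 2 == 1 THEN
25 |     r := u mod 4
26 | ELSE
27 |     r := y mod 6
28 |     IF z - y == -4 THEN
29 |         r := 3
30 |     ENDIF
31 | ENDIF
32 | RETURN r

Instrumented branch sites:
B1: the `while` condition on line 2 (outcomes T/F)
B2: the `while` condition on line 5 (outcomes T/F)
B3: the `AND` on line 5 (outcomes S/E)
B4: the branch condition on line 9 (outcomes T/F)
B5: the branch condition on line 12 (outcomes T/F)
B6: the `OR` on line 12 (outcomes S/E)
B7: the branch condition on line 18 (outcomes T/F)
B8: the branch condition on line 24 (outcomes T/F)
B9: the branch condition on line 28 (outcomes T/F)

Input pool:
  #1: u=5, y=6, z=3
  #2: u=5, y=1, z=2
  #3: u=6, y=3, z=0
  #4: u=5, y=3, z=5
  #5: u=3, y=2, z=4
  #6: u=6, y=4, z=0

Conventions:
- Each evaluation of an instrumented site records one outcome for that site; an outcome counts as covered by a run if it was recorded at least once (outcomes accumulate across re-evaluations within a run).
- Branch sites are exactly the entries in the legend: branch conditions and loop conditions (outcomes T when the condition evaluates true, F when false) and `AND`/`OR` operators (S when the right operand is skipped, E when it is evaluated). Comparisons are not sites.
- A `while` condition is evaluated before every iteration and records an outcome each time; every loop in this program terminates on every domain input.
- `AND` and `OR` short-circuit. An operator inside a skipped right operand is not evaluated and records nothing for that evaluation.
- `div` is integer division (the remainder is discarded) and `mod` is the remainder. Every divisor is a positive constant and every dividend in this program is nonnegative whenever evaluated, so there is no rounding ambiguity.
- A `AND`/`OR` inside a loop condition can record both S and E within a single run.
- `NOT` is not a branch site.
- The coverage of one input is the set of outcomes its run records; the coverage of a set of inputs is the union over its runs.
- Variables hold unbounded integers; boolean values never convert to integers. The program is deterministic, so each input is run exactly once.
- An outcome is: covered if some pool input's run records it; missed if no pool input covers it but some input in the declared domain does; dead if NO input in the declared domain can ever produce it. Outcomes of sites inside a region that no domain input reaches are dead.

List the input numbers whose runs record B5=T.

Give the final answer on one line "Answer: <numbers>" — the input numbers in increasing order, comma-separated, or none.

input #1 (u=5, y=6, z=3): never hits B5=T
input #2 (u=5, y=1, z=2): never hits B5=T
input #3 (u=6, y=3, z=0): never hits B5=T
input #4 (u=5, y=3, z=5): hits B5=T
input #5 (u=3, y=2, z=4): hits B5=T
input #6 (u=6, y=4, z=0): never hits B5=T

Answer: 4, 5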